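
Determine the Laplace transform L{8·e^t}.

L{e^(at)} = 1/(s-a), so L{e^t} = 1/(s-1). Then L{8·e^t} = 8/(s-1)

Final answer: 8/(s-1)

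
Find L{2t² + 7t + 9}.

L{2t² + 7t + 9} = 2·2/s³ + 7/s² + 9/s = 4/s³ + 7/s² + 9/s

Final answer: 4/s³ + 7/s² + 9/s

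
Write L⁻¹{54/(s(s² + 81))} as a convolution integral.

54/(s(s² + 81)) = (1/s)·(54/(s² + 81)) = L{1}·L{6·sin(9t)}. So f(t) = 1*(6·sin(9t)) = ∫₀ᵗ 6·sin(9τ) dτ

Final answer: ∫₀ᵗ 6·sin(9τ) dτ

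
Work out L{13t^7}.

L{t^n} = n!/s^(n+1). So L{13t^7} = 13·7!/s^8 = 65520/s^8

Final answer: 65520/s^8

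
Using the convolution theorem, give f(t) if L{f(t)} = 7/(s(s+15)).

7/(s(s+15)) = (7/s)·(1/(s+15)) = L{7}·L{e^(-15t)}. By convolution, f(t) = 7*e^(-15t) = ∫₀ᵗ 7·e^(-15τ) dτ = 7·(1 - e^(-15t))/15

Final answer: 7·(1 - e^(-15t))/15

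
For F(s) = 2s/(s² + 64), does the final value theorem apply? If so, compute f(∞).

The final value theorem requires all poles of sF(s) in the left half-plane. sF(s) = 2s²/(s² + 64) has poles at s = ±8i (imaginary axis). Theorem does NOT apply (oscillatory system).

Final answer: Not applicable (oscillatory)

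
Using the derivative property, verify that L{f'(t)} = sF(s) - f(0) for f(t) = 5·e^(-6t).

f'(t) = -30e^(-6t). Direct: L{f'(t)} = -30/(s+6). Property: s·5/(s+6) - 5 = (5s - 5(s+6))/(s+6) = -30/(s+6). ✓

Final answer: -30/(s+6)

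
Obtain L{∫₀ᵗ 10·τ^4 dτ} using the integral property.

L{∫₀ᵗ f(τ)dτ} = F(s)/s with f(t) = 10t^4. F(s) = 240/s^5, so L{∫₀ᵗ 10·τ^4 dτ} = (240/s^5)/s = 240/s^6. (Check: ∫₀ᵗ 10·τ^4 dτ = 10t^5/5.)

Final answer: 240/s^6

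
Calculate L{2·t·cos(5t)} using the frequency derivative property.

L{cos(5t)} = s/(s² + 25). Derivative: d/ds[s/(s² + 25)] = [(s² + 25) - s·2s]/(s² + 25)² = (25 - s²)/(s² + 25)². So L{t·cos(5t)} = -F'(s) = (s² - 25)/(s² + 25)². Then L{2·t·cos(5t)} = 2·(s² - 25)/(s² + 25)²

Final answer: 2·(s² - 25)/(s² + 25)²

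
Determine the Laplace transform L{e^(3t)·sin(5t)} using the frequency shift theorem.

Frequency shift: L{e^(at)f(t)} = F(s-a). L{e^(3t)·sin(5t)} = 5/((s-3)² + 25)

Final answer: 5/((s-3)² + 25)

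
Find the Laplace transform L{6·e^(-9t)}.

L{e^(at)} = 1/(s-a), so L{e^(-9t)} = 1/(s+9). Then L{6·e^(-9t)} = 6/(s+9)

Final answer: 6/(s+9)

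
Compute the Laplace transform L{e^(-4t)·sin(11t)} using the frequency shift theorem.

Frequency shift: L{e^(at)f(t)} = F(s-a). L{e^(-4t)·sin(11t)} = 11/((s+4)² + 121)

Final answer: 11/((s+4)² + 121)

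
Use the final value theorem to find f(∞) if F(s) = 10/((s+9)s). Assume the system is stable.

f(∞) = lim_{s→0} sF(s) = lim_{s→0} 10/(s+9) = 10/9

Final answer: 10/9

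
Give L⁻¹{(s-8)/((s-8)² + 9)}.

Using frequency shift: L⁻¹{(s-a)/((s-a)² + b²)} = e^(at)cos(bt). Here a=8, b=3

Final answer: e^(8t)·cos(3t)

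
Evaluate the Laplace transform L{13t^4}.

L{13t^4} = 13 · L{t^4} = 13 · 24/s^5 = 312/s^5

Final answer: 312/s^5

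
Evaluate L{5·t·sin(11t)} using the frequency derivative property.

L{sin(11t)} = 11/(s² + 121). By L{t·f(t)} = -F'(s): -d/ds[11/(s² + 121)] = -(11)·(-2s)/(s² + 121)² = 22s/(s² + 121)². Then L{5·t·sin(11t)} = 5·22s/(s² + 121)² = 110s/(s² + 121)²

Final answer: 110s/(s² + 121)²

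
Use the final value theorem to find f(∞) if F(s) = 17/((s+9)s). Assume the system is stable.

f(∞) = lim_{s→0} sF(s) = lim_{s→0} 17/(s+9) = 17/9

Final answer: 17/9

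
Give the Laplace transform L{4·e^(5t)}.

L{e^(at)} = 1/(s-a), so L{e^(5t)} = 1/(s-5). Then L{4·e^(5t)} = 4/(s-5)

Final answer: 4/(s-5)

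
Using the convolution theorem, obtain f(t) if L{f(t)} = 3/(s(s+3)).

3/(s(s+3)) = (3/s)·(1/(s+3)) = L{3}·L{e^(-3t)}. By convolution, f(t) = 3*e^(-3t) = ∫₀ᵗ 3·e^(-3τ) dτ = 3·(1 - e^(-3t))/3

Final answer: 3·(1 - e^(-3t))/3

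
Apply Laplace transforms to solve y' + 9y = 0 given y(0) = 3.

L{y'} + 9L{y} = 0. sY - 3 + 9Y = 0. Y(s+9) = 3. Y = 3/(s+9)

Final answer: y(t) = 3e^(-9t)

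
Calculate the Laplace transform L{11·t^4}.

L{t^n} = n!/s^(n+1), so L{t^4} = 24/s^5. Then L{11·t^4} = 11·24/s^5 = 264/s^5

Final answer: 264/s^5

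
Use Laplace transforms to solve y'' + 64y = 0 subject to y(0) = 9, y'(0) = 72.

L{y''} + 64L{y} = 0. s²Y - 9s - 72 + 64Y = 0. Y(s² + 64) = 9s + 72. Y = (9s + 72)/(s² + 64). Inverting: y(t) = 9cos(8t) + 9sin(8t)

Final answer: y(t) = 9cos(8t) + 9sin(8t)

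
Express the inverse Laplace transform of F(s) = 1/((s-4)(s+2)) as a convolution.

1/((s-4)(s+2)) = (1/(s-4))·(1/(s+2)) = L{e^(4t)}·L{e^(-2t)}. So f(t) = e^(4t)*e^(-2t) = ∫₀ᵗ e^(4τ)·e^(-2(t-τ)) dτ

Final answer: ∫₀ᵗ e^(4τ)·e^(-2(t-τ)) dτ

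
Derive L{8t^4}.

L{t^n} = n!/s^(n+1). So L{8t^4} = 8·4!/s^5 = 192/s^5

Final answer: 192/s^5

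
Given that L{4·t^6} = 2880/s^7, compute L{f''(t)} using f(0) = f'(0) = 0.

L{f''(t)} = s²F(s) - sf(0) - f'(0) = s²·2880/s^7 - 0 - 0 = 2880/s^5

Final answer: 2880/s^5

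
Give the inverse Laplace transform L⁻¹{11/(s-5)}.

L⁻¹{1/(s-a)} = e^(at), so L⁻¹{1/(s-5)} = e^(5t), and L⁻¹{11/(s-5)} = 11·e^(5t)

Final answer: 11·e^(5t)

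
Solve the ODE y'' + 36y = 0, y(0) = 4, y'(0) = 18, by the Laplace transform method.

L{y''} + 36L{y} = 0. s²Y - 4s - 18 + 36Y = 0. Y(s² + 36) = 4s + 18. Y = (4s + 18)/(s² + 36). Inverting: y(t) = 4cos(6t) + 3sin(6t)

Final answer: y(t) = 4cos(6t) + 3sin(6t)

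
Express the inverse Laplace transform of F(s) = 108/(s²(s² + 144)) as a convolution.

108/(s²(s² + 144)) = (1/s²)·(108/(s² + 144)) = L{t}·L{9·sin(12t)}. So f(t) = t*(9·sin(12t)) = ∫₀ᵗ 9τ·sin(12(t-τ)) dτ

Final answer: ∫₀ᵗ 9τ·sin(12(t-τ)) dτ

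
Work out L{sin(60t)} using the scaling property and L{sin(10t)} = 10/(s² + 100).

Using L{f(at)} = (1/a)F(s/a) with a=6: L{sin(60t)} = (1/6) · 10/((s/6)² + 100) = (1/6) · 10·36/(s² + 3600) = 60/(s² + 3600)

Final answer: 60/(s² + 3600)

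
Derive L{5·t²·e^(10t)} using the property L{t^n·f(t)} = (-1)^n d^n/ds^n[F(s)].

L{e^(10t)} = 1/(s-10). d/ds[1/(s-10)] = -1/(s-10)². d²/ds²[1/(s-10)] = 2/(s-10)³. So L{t²·e^(10t)} = (-1)² · 2/(s-10)³ = 2/(s-10)³. Then L{5·t²·e^(10t)} = 5·2/(s-10)³ = 10/(s-10)³

Final answer: 10/(s-10)³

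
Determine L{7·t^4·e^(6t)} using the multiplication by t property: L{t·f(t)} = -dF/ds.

Using L{t^n·e^(at)} = n!/(s-a)^(n+1), L{t^4·e^(6t)} = 24/(s-6)^5, so L{7·t^4·e^(6t)} = 7·24/(s-6)^5 = 168/(s-6)^5

Final answer: 168/(s-6)^5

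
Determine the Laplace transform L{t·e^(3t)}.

L{t^n·e^(at)} = n!/(s-a)^(n+1), so L{t·e^(3t)} = 1/(s-3)^2

Final answer: 1/(s-3)^2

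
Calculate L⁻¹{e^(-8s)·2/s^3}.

L⁻¹{2/s^3} = t^2. By the time shift theorem, L⁻¹{e^(-as)F(s)} = u(t-a)f(t-a) with a=8, so L⁻¹{e^(-8s)·2/s^3} = u(t-8)·(t-8)^2

Final answer: u(t-8)·(t-8)^2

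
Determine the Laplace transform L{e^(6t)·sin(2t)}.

L{e^(at)·sin(ωt)} = ω/((s-a)² + ω²), so L{e^(6t)·sin(2t)} = 2/((s-6)² + 4)

Final answer: 2/((s-6)² + 4)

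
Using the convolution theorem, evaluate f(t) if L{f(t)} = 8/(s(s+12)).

8/(s(s+12)) = (8/s)·(1/(s+12)) = L{8}·L{e^(-12t)}. By convolution, f(t) = 8*e^(-12t) = ∫₀ᵗ 8·e^(-12τ) dτ = 8·(1 - e^(-12t))/12

Final answer: 8·(1 - e^(-12t))/12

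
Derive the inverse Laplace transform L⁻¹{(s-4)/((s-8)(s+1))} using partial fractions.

Using partial fractions, f(t) = (4e^(8t) + 5e^(-t))/9

Final answer: (4e^(8t) + 5e^(-t))/9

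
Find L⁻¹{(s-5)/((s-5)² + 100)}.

Using frequency shift: L⁻¹{(s-a)/((s-a)² + b²)} = e^(at)cos(bt). Here a=5, b=10

Final answer: e^(5t)·cos(10t)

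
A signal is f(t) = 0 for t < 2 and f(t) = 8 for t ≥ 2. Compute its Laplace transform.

f(t) = 8·u(t-2). L{u(t-2)} = e^(-2s)/s, so L{f(t)} = 8·e^(-2s)/s

Final answer: 8·e^(-2s)/s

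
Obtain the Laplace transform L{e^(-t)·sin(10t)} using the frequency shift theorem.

Frequency shift: L{e^(at)f(t)} = F(s-a). L{e^(-t)·sin(10t)} = 10/((s+1)² + 100)

Final answer: 10/((s+1)² + 100)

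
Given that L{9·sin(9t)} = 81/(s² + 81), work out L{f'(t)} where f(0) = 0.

L{f'(t)} = s·F(s) - f(0) = s·81/(s² + 81) - 0 = 81s/(s² + 81)

Final answer: 81s/(s² + 81)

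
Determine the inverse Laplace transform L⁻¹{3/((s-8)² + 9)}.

Using frequency shift, L⁻¹{3/((s-8)² + 9)} = e^(8t)·sin(3t)

Final answer: e^(8t)·sin(3t)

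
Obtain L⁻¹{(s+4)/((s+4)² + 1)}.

Using frequency shift: L⁻¹{(s-a)/((s-a)² + b²)} = e^(at)cos(bt). Here a=-4, b=1

Final answer: e^(-4t)·cos(t)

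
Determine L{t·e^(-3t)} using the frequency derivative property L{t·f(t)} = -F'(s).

L{e^(-3t)} = 1/(s+3). By frequency derivative: L{t·e^(-3t)} = -d/ds[1/(s+3)] = -(-1)/(s+3)² = 1/(s+3)²

Final answer: 1/(s+3)²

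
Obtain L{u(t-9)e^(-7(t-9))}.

u(t-a)f(t-a) with f(t)=e^(-7t). L{e^(-7t)} = 1/(s+7). By time shift: e^(-9s)/(s+7)

Final answer: e^(-9s)/(s+7)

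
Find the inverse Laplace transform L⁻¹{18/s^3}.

L⁻¹{n!/s^(n+1)} = t^n with n=2. So L⁻¹{2/s^3} = t^2, and L⁻¹{18/s^3} = (18/2)·t^2 = 9·t^2

Final answer: 9·t^2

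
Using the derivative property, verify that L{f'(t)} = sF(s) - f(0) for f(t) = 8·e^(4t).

f'(t) = 32e^(4t). Direct: L{f'(t)} = 32/(s-4). Property: s·8/(s-4) - 8 = (8s - 8(s-4))/(s-4) = 32/(s-4). ✓

Final answer: 32/(s-4)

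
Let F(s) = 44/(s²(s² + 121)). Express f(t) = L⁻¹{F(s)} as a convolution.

44/(s²(s² + 121)) = (1/s²)·(44/(s² + 121)) = L{t}·L{4·sin(11t)}. So f(t) = t*(4·sin(11t)) = ∫₀ᵗ 4τ·sin(11(t-τ)) dτ

Final answer: ∫₀ᵗ 4τ·sin(11(t-τ)) dτ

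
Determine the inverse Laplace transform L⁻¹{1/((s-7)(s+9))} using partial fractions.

Decompose: A/(s-7) + B/(s+9). A = 1/16, B = -1/16. f(t) = (e^(7t) - e^(-9t))/16

Final answer: (e^(7t) - e^(-9t))/16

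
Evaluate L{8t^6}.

L{t^n} = n!/s^(n+1). So L{8t^6} = 8·6!/s^7 = 5760/s^7

Final answer: 5760/s^7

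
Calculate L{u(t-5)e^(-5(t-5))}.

u(t-a)f(t-a) with f(t)=e^(-5t). L{e^(-5t)} = 1/(s+5). By time shift: e^(-5s)/(s+5)

Final answer: e^(-5s)/(s+5)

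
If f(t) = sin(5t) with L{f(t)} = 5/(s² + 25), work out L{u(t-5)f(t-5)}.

Time shift theorem: L{u(t-a)f(t-a)} = e^(-as)F(s). Here a=5, F(s) = 5/(s² + 25), so L{u(t-5)f(t-5)} = e^(-5s)·5/(s² + 25)

Final answer: e^(-5s)·5/(s² + 25)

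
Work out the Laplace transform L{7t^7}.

L{7t^7} = 7 · L{t^7} = 7 · 5040/s^8 = 35280/s^8

Final answer: 35280/s^8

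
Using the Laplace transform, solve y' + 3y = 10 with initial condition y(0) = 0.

sY + 3Y = 10/s. Y = 10/(s(s+3)). Partial fractions: Y = 10/3/s - 10/3/(s+3)

Final answer: y(t) = 10/3(1 - e^(-3t))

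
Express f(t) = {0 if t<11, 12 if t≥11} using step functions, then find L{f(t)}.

f(t) = 12·u(t-11). L{u(t-11)} = e^(-11s)/s, so L{f(t)} = 12·e^(-11s)/s

Final answer: 12·e^(-11s)/s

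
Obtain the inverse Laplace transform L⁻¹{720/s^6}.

L⁻¹{n!/s^(n+1)} = t^n with n=5. So L⁻¹{120/s^6} = t^5, and L⁻¹{720/s^6} = (720/120)·t^5 = 6·t^5

Final answer: 6·t^5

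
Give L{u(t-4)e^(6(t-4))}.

u(t-a)f(t-a) with f(t)=e^(6t). L{e^(6t)} = 1/(s-6). By time shift: e^(-4s)/(s-6)

Final answer: e^(-4s)/(s-6)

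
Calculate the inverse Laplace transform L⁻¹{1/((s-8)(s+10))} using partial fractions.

Decompose: A/(s-8) + B/(s+10). A = 1/18, B = -1/18. f(t) = (e^(8t) - e^(-10t))/18

Final answer: (e^(8t) - e^(-10t))/18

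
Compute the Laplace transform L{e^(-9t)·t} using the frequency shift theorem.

L{e^(at)·t^n} = n!/(s-a)^(n+1), so L{e^(-9t)·t} = 1/(s+9)^2

Final answer: 1/(s+9)^2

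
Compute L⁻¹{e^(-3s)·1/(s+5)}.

L⁻¹{1/(s+5)} = e^(-5t). By the time shift theorem, L⁻¹{e^(-as)F(s)} = u(t-a)f(t-a) with a=3, so L⁻¹{e^(-3s)·1/(s+5)} = u(t-3)·e^(-5(t-3))

Final answer: u(t-3)·e^(-5(t-3))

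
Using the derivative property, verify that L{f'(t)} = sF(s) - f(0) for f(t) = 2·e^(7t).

f'(t) = 14e^(7t). Direct: L{f'(t)} = 14/(s-7). Property: s·2/(s-7) - 2 = (2s - 2(s-7))/(s-7) = 14/(s-7). ✓

Final answer: 14/(s-7)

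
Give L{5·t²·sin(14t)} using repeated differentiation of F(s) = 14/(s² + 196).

F(s) = 14/(s² + 196). F'(s) = -28s/(s² + 196)². F''(s) = -28(196 - 3s²)/(s² + 196)³ = (84s² - 5488)/(s² + 196)³. So L{t²·sin(14t)} = (-1)² F''(s) = (84s² - 5488)/(s² + 196)³. Then L{5·t²·sin(14t)} = 5·(84s² - 5488)/(s² + 196)³ = (420s² - 27440)/(s² + 196)³

Final answer: (420s² - 27440)/(s² + 196)³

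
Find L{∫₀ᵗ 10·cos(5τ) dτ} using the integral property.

L{∫₀ᵗ f(τ)dτ} = F(s)/s with F(s) = 10s/(s² + 25), so the result is (10s/(s² + 25))/s = 10/(s² + 25)

Final answer: 10/(s² + 25)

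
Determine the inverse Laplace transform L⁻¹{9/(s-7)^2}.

L⁻¹{n!/(s-a)^(n+1)} = t^n·e^(at) with n=1, a=7. So L⁻¹{1/(s-7)^2} = t·e^(7t), and L⁻¹{9/(s-7)^2} = (9/1)·t·e^(7t) = 9·t·e^(7t)

Final answer: 9·t·e^(7t)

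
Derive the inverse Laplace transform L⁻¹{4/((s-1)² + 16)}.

Using frequency shift, L⁻¹{4/((s-1)² + 16)} = e^t·sin(4t)

Final answer: e^t·sin(4t)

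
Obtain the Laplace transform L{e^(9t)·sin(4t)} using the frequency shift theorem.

Frequency shift: L{e^(at)f(t)} = F(s-a). L{e^(9t)·sin(4t)} = 4/((s-9)² + 16)

Final answer: 4/((s-9)² + 16)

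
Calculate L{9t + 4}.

L{9t + 4} = 9·L{t} + 4·L{1} = 9/s² + 4/s

Final answer: 9/s² + 4/s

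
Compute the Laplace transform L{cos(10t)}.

L{cos(ωt)} = s/(s² + ω²), so L{cos(10t)} = s/(s² + 100)

Final answer: s/(s² + 100)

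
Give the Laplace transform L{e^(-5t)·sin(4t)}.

L{e^(at)·sin(ωt)} = ω/((s-a)² + ω²), so L{e^(-5t)·sin(4t)} = 4/((s+5)² + 16)

Final answer: 4/((s+5)² + 16)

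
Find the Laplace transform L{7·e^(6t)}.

L{e^(at)} = 1/(s-a), so L{e^(6t)} = 1/(s-6). Then L{7·e^(6t)} = 7/(s-6)

Final answer: 7/(s-6)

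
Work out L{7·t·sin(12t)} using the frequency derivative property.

L{sin(12t)} = 12/(s² + 144). By L{t·f(t)} = -F'(s): -d/ds[12/(s² + 144)] = -(12)·(-2s)/(s² + 144)² = 24s/(s² + 144)². Then L{7·t·sin(12t)} = 7·24s/(s² + 144)² = 168s/(s² + 144)²

Final answer: 168s/(s² + 144)²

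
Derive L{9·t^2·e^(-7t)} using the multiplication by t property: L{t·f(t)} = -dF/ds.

Using L{t^n·e^(at)} = n!/(s-a)^(n+1), L{t^2·e^(-7t)} = 2/(s+7)^3, so L{9·t^2·e^(-7t)} = 9·2/(s+7)^3 = 18/(s+7)^3

Final answer: 18/(s+7)^3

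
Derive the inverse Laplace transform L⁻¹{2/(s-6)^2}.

L⁻¹{n!/(s-a)^(n+1)} = t^n·e^(at) with n=1, a=6. So L⁻¹{1/(s-6)^2} = t·e^(6t), and L⁻¹{2/(s-6)^2} = (2/1)·t·e^(6t) = 2·t·e^(6t)

Final answer: 2·t·e^(6t)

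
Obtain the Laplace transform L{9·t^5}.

L{t^n} = n!/s^(n+1), so L{t^5} = 120/s^6. Then L{9·t^5} = 9·120/s^6 = 1080/s^6

Final answer: 1080/s^6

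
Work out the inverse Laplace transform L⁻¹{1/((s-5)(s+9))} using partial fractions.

Decompose: A/(s-5) + B/(s+9). A = 1/14, B = -1/14. f(t) = (e^(5t) - e^(-9t))/14

Final answer: (e^(5t) - e^(-9t))/14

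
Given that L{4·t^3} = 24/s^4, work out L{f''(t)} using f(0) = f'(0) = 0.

L{f''(t)} = s²F(s) - sf(0) - f'(0) = s²·24/s^4 - 0 - 0 = 24/s^2

Final answer: 24/s^2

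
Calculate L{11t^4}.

L{t^n} = n!/s^(n+1). So L{11t^4} = 11·4!/s^5 = 264/s^5

Final answer: 264/s^5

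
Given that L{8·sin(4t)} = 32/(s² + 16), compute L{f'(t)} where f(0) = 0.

L{f'(t)} = s·F(s) - f(0) = s·32/(s² + 16) - 0 = 32s/(s² + 16)

Final answer: 32s/(s² + 16)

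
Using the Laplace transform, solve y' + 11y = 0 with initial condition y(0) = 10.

L{y'} + 11L{y} = 0. sY - 10 + 11Y = 0. Y(s+11) = 10. Y = 10/(s+11)

Final answer: y(t) = 10e^(-11t)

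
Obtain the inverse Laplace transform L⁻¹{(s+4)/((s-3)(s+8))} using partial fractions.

Using partial fractions, f(t) = (7e^(3t) + 4e^(-8t))/11

Final answer: (7e^(3t) + 4e^(-8t))/11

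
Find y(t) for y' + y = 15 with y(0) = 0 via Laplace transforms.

sY + Y = 15/s. Y = 15/(s(s+1)). Partial fractions: Y = 15/s - 15/(s+1)

Final answer: y(t) = 15(1 - e^(-t))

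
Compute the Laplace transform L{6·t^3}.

L{t^n} = n!/s^(n+1), so L{t^3} = 6/s^4. Then L{6·t^3} = 6·6/s^4 = 36/s^4

Final answer: 36/s^4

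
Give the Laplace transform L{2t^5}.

L{2t^5} = 2 · L{t^5} = 2 · 120/s^6 = 240/s^6

Final answer: 240/s^6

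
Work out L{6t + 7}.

L{6t + 7} = 6·L{t} + 7·L{1} = 6/s² + 7/s

Final answer: 6/s² + 7/s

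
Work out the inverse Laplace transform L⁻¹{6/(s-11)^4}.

L⁻¹{n!/(s-a)^(n+1)} = t^n·e^(at), so L⁻¹{6/(s-11)^4} = t^3·e^(11t)

Final answer: t^3·e^(11t)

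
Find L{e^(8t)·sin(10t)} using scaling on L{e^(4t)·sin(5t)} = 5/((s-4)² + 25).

Scaling with a=2: L{e^(8t)·sin(10t)} = (1/2) · 5/((s/2-4)² + 25). Simplifying: 10/((s-8)² + 100)

Final answer: 10/((s-8)² + 100)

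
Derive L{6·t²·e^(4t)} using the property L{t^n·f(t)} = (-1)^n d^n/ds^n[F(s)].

L{e^(4t)} = 1/(s-4). d/ds[1/(s-4)] = -1/(s-4)². d²/ds²[1/(s-4)] = 2/(s-4)³. So L{t²·e^(4t)} = (-1)² · 2/(s-4)³ = 2/(s-4)³. Then L{6·t²·e^(4t)} = 6·2/(s-4)³ = 12/(s-4)³

Final answer: 12/(s-4)³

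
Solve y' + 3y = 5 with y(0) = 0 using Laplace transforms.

sY + 3Y = 5/s. Y = 5/(s(s+3)). Partial fractions: Y = 5/3/s - 5/3/(s+3)

Final answer: y(t) = 5/3(1 - e^(-3t))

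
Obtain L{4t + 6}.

L{4t + 6} = 4·L{t} + 6·L{1} = 4/s² + 6/s

Final answer: 4/s² + 6/s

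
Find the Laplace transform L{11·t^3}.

L{t^n} = n!/s^(n+1), so L{t^3} = 6/s^4. Then L{11·t^3} = 11·6/s^4 = 66/s^4

Final answer: 66/s^4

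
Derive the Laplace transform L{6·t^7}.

L{t^n} = n!/s^(n+1), so L{t^7} = 5040/s^8. Then L{6·t^7} = 6·5040/s^8 = 30240/s^8

Final answer: 30240/s^8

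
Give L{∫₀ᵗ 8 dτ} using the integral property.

L{∫₀ᵗ f(τ)dτ} = F(s)/s with f(t) = 8. F(s) = 8/s, so L{∫₀ᵗ 8 dτ} = (8/s)/s = 8/s². (Check: ∫₀ᵗ 8 dτ = 8t.)

Final answer: 8/s²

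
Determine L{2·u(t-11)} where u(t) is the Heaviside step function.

L{u(t-a)} = e^(-as)/s. Here a=11, so L{u(t-11)} = e^(-11s)/s, and L{2·u(t-11)} = 2·e^(-11s)/s

Final answer: 2·e^(-11s)/s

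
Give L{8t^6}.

L{t^n} = n!/s^(n+1). So L{8t^6} = 8·6!/s^7 = 5760/s^7

Final answer: 5760/s^7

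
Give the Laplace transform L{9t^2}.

L{9t^2} = 9 · L{t^2} = 9 · 2/s^3 = 18/s^3

Final answer: 18/s^3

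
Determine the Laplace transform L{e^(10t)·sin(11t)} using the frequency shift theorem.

Frequency shift: L{e^(at)f(t)} = F(s-a). L{e^(10t)·sin(11t)} = 11/((s-10)² + 121)

Final answer: 11/((s-10)² + 121)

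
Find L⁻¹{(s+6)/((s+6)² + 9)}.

Using frequency shift: L⁻¹{(s-a)/((s-a)² + b²)} = e^(at)cos(bt). Here a=-6, b=3

Final answer: e^(-6t)·cos(3t)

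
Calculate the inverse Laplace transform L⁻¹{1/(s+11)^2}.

L⁻¹{n!/(s-a)^(n+1)} = t^n·e^(at), so L⁻¹{1/(s+11)^2} = t·e^(-11t)

Final answer: t·e^(-11t)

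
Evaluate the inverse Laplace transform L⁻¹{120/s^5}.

L⁻¹{n!/s^(n+1)} = t^n with n=4. So L⁻¹{24/s^5} = t^4, and L⁻¹{120/s^5} = (120/24)·t^4 = 5·t^4

Final answer: 5·t^4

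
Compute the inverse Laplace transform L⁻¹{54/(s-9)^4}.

L⁻¹{n!/(s-a)^(n+1)} = t^n·e^(at) with n=3, a=9. So L⁻¹{6/(s-9)^4} = t^3·e^(9t), and L⁻¹{54/(s-9)^4} = (54/6)·t^3·e^(9t) = 9·t^3·e^(9t)

Final answer: 9·t^3·e^(9t)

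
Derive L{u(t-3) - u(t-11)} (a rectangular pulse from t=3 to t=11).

L{u(t-a)} = e^(-as)/s. L{u(t-3) - u(t-11)} = (e^(-3s) - e^(-11s))/s

Final answer: (e^(-3s) - e^(-11s))/s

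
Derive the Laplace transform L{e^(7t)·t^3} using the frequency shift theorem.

L{e^(at)·t^n} = n!/(s-a)^(n+1), so L{e^(7t)·t^3} = 6/(s-7)^4

Final answer: 6/(s-7)^4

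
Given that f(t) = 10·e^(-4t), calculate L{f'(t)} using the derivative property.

f(0) = 10, F(s) = 10/(s+4). L{f'(t)} = s·F(s) - f(0) = 10s/(s+4) - 10 = (10s - 10(s+4))/(s+4) = -40/(s+4)

Final answer: -40/(s+4)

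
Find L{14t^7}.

L{t^n} = n!/s^(n+1). So L{14t^7} = 14·7!/s^8 = 70560/s^8

Final answer: 70560/s^8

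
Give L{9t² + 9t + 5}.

L{9t² + 9t + 5} = 9·2/s³ + 9/s² + 5/s = 18/s³ + 9/s² + 5/s

Final answer: 18/s³ + 9/s² + 5/s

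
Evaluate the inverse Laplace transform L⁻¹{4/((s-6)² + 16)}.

Using frequency shift, L⁻¹{4/((s-6)² + 16)} = e^(6t)·sin(4t)

Final answer: e^(6t)·sin(4t)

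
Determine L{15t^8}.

L{t^n} = n!/s^(n+1). So L{15t^8} = 15·8!/s^9 = 604800/s^9

Final answer: 604800/s^9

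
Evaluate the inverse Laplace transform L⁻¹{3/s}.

L⁻¹{c/s} = c, so L⁻¹{3/s} = 3

Final answer: 3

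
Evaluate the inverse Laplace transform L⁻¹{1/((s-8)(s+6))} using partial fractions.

Decompose: A/(s-8) + B/(s+6). A = 1/14, B = -1/14. f(t) = (e^(8t) - e^(-6t))/14

Final answer: (e^(8t) - e^(-6t))/14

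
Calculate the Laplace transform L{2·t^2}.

L{t^n} = n!/s^(n+1), so L{t^2} = 2/s^3. Then L{2·t^2} = 2·2/s^3 = 4/s^3

Final answer: 4/s^3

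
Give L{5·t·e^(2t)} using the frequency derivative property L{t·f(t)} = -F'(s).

L{e^(2t)} = 1/(s-2). By frequency derivative: L{t·e^(2t)} = -d/ds[1/(s-2)] = -(-1)/(s-2)² = 1/(s-2)². Then L{5·t·e^(2t)} = 5·1/(s-2)² = 5/(s-2)²

Final answer: 5/(s-2)²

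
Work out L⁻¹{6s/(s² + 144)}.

This is the form c·s/(s² + a²) with a = 12, c = 6. L⁻¹ = 6·cos(12t)

Final answer: 6·cos(12t)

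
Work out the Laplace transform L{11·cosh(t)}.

L{cosh(ωt)} = s/(s² - ω²), so L{cosh(t)} = s/(s² - 1). Then L{11·cosh(t)} = 11·s/(s² - 1) = 11s/(s² - 1)

Final answer: 11s/(s² - 1)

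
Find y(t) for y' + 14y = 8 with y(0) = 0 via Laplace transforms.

sY + 14Y = 8/s. Y = 8/(s(s+14)). Partial fractions: Y = 4/7/s - 4/7/(s+14)

Final answer: y(t) = 4/7(1 - e^(-14t))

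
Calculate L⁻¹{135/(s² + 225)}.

This is the form c·a/(s² + a²) with a = 15, c = 9. L⁻¹ = 9·sin(15t)

Final answer: 9·sin(15t)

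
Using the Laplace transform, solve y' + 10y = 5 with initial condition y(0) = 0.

sY + 10Y = 5/s. Y = 5/(s(s+10)). Partial fractions: Y = 1/2/s - 1/2/(s+10)

Final answer: y(t) = 1/2(1 - e^(-10t))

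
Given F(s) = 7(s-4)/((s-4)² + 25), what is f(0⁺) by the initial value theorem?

f(0⁺) = lim_{s→∞} sF(s) = lim_{s→∞} 7s(s-4)/((s-4)² + 25) = 7

Final answer: 7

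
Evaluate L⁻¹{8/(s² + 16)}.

This is the form c·a/(s² + a²) with a = 4, c = 2. L⁻¹ = 2·sin(4t)

Final answer: 2·sin(4t)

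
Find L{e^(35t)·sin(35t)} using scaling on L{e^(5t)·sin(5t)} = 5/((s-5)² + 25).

Scaling with a=7: L{e^(35t)·sin(35t)} = (1/7) · 5/((s/7-5)² + 25). Simplifying: 35/((s-35)² + 1225)

Final answer: 35/((s-35)² + 1225)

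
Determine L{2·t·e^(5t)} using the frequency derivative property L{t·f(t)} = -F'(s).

L{e^(5t)} = 1/(s-5). By frequency derivative: L{t·e^(5t)} = -d/ds[1/(s-5)] = -(-1)/(s-5)² = 1/(s-5)². Then L{2·t·e^(5t)} = 2·1/(s-5)² = 2/(s-5)²

Final answer: 2/(s-5)²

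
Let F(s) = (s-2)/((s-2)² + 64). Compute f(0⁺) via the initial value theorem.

f(0⁺) = lim_{s→∞} sF(s) = lim_{s→∞} s(s-2)/((s-2)² + 64) = 1

Final answer: 1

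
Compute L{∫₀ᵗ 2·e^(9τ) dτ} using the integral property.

L{∫₀ᵗ f(τ)dτ} = F(s)/s with F(s) = 2/(s-9), so L{∫₀ᵗ 2·e^(9τ) dτ} = 2/(s(s-9))

Final answer: 2/(s(s-9))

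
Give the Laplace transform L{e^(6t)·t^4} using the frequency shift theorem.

L{e^(at)·t^n} = n!/(s-a)^(n+1), so L{e^(6t)·t^4} = 24/(s-6)^5

Final answer: 24/(s-6)^5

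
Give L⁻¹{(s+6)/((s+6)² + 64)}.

Using frequency shift: L⁻¹{(s-a)/((s-a)² + b²)} = e^(at)cos(bt). Here a=-6, b=8

Final answer: e^(-6t)·cos(8t)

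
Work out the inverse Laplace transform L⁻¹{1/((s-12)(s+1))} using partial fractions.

Decompose: A/(s-12) + B/(s+1). A = 1/13, B = -1/13. f(t) = (e^(12t) - e^(-t))/13

Final answer: (e^(12t) - e^(-t))/13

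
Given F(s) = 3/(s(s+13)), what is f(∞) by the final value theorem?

f(∞) = lim_{s→0} s·3/(s(s+13)) = lim_{s→0} 3/(s+13) = 3/13 = 3/13

Final answer: 3/13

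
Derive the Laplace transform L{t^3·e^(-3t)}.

L{t^n·e^(at)} = n!/(s-a)^(n+1), so L{t^3·e^(-3t)} = 6/(s+3)^4

Final answer: 6/(s+3)^4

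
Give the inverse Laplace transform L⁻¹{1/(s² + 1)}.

L⁻¹{1/(s² + 1)} = sin(t)

Final answer: sin(t)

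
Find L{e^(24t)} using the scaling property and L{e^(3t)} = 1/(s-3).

Using L{f(at)} = (1/a)F(s/a) with a=8 and f(t) = e^(3t): L{e^(24t)} = (1/8) · 1/((s/8)-3) = (1/8) · 8/(s-24) = 1/(s-24)

Final answer: 1/(s-24)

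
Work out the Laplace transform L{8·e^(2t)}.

L{e^(at)} = 1/(s-a), so L{e^(2t)} = 1/(s-2). Then L{8·e^(2t)} = 8/(s-2)

Final answer: 8/(s-2)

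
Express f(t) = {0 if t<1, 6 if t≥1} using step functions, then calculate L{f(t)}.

f(t) = 6·u(t-1). L{u(t-1)} = e^(-s)/s, so L{f(t)} = 6·e^(-s)/s

Final answer: 6·e^(-s)/s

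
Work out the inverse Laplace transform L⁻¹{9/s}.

L⁻¹{c/s} = c, so L⁻¹{9/s} = 9

Final answer: 9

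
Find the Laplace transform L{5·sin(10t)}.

L{sin(ωt)} = ω/(s² + ω²), so L{sin(10t)} = 10/(s² + 100). Then L{5·sin(10t)} = 5·10/(s² + 100) = 50/(s² + 100)

Final answer: 50/(s² + 100)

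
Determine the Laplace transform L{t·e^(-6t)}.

L{t^n·e^(at)} = n!/(s-a)^(n+1), so L{t·e^(-6t)} = 1/(s+6)^2

Final answer: 1/(s+6)^2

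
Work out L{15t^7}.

L{t^n} = n!/s^(n+1). So L{15t^7} = 15·7!/s^8 = 75600/s^8

Final answer: 75600/s^8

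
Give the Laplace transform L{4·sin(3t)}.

L{sin(ωt)} = ω/(s² + ω²), so L{sin(3t)} = 3/(s² + 9). Then L{4·sin(3t)} = 4·3/(s² + 9) = 12/(s² + 9)

Final answer: 12/(s² + 9)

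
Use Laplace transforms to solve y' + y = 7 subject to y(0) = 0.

sY + Y = 7/s. Y = 7/(s(s+1)). Partial fractions: Y = 7/s - 7/(s+1)

Final answer: y(t) = 7(1 - e^(-t))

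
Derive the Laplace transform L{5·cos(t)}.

L{cos(ωt)} = s/(s² + ω²), so L{cos(t)} = s/(s² + 1). Then L{5·cos(t)} = 5·s/(s² + 1) = 5s/(s² + 1)

Final answer: 5s/(s² + 1)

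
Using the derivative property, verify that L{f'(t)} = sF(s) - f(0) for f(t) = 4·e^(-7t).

f'(t) = -28e^(-7t). Direct: L{f'(t)} = -28/(s+7). Property: s·4/(s+7) - 4 = (4s - 4(s+7))/(s+7) = -28/(s+7). ✓

Final answer: -28/(s+7)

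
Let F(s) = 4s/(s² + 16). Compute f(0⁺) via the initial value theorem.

f(0⁺) = lim_{s→∞} s·4s/(s² + 16) = lim_{s→∞} 4s²/(s² + 16) = 4

Final answer: 4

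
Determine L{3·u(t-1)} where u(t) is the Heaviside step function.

L{u(t-a)} = e^(-as)/s. Here a=1, so L{u(t-1)} = e^(-s)/s, and L{3·u(t-1)} = 3·e^(-s)/s

Final answer: 3·e^(-s)/s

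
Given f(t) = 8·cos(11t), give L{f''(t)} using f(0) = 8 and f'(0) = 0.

F(s) = 8s/(s² + 121). L{f''(t)} = s²F(s) - sf(0) - f'(0) = 8s³/(s² + 121) - 8s = (8s³ - 8s(s² + 121))/(s² + 121) = -968s/(s² + 121)

Final answer: -968s/(s² + 121)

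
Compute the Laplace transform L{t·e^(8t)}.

L{t^n·e^(at)} = n!/(s-a)^(n+1), so L{t·e^(8t)} = 1/(s-8)^2

Final answer: 1/(s-8)^2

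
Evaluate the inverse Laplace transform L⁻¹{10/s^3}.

L⁻¹{n!/s^(n+1)} = t^n with n=2. So L⁻¹{2/s^3} = t^2, and L⁻¹{10/s^3} = (10/2)·t^2 = 5·t^2

Final answer: 5·t^2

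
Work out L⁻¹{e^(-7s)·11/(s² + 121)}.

L⁻¹{11/(s² + 121)} = sin(11t). By the time shift theorem, L⁻¹{e^(-as)F(s)} = u(t-a)f(t-a) with a=7, so L⁻¹{e^(-7s)·11/(s² + 121)} = u(t-7)·sin(11(t-7))

Final answer: u(t-7)·sin(11(t-7))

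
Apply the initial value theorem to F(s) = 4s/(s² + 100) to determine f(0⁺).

f(0⁺) = lim_{s→∞} s·4s/(s² + 100) = lim_{s→∞} 4s²/(s² + 100) = 4

Final answer: 4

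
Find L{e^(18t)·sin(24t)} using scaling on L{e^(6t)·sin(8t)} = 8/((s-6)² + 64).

Scaling with a=3: L{e^(18t)·sin(24t)} = (1/3) · 8/((s/3-6)² + 64). Simplifying: 24/((s-18)² + 576)

Final answer: 24/((s-18)² + 576)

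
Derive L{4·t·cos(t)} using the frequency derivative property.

L{cos(t)} = s/(s² + 1). Derivative: d/ds[s/(s² + 1)] = [(s² + 1) - s·2s]/(s² + 1)² = (1 - s²)/(s² + 1)². So L{t·cos(t)} = -F'(s) = (s² - 1)/(s² + 1)². Then L{4·t·cos(t)} = 4·(s² - 1)/(s² + 1)²

Final answer: 4·(s² - 1)/(s² + 1)²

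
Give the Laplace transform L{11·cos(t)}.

L{cos(ωt)} = s/(s² + ω²), so L{cos(t)} = s/(s² + 1). Then L{11·cos(t)} = 11·s/(s² + 1) = 11s/(s² + 1)

Final answer: 11s/(s² + 1)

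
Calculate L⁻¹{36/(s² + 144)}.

This is the form c·a/(s² + a²) with a = 12, c = 3. L⁻¹ = 3·sin(12t)

Final answer: 3·sin(12t)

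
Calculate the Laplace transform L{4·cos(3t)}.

L{cos(ωt)} = s/(s² + ω²), so L{cos(3t)} = s/(s² + 9). Then L{4·cos(3t)} = 4·s/(s² + 9) = 4s/(s² + 9)

Final answer: 4s/(s² + 9)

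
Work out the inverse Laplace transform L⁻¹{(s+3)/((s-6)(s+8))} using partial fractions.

Using partial fractions, f(t) = (9e^(6t) + 5e^(-8t))/14

Final answer: (9e^(6t) + 5e^(-8t))/14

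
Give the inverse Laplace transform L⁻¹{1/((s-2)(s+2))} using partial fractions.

Decompose: A/(s-2) + B/(s+2). A = 1/4, B = -1/4. f(t) = (e^(2t) - e^(-2t))/4

Final answer: (e^(2t) - e^(-2t))/4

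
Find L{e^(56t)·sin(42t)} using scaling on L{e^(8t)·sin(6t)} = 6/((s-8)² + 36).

Scaling with a=7: L{e^(56t)·sin(42t)} = (1/7) · 6/((s/7-8)² + 36). Simplifying: 42/((s-56)² + 1764)

Final answer: 42/((s-56)² + 1764)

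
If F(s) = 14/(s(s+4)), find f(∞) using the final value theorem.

f(∞) = lim_{s→0} s·14/(s(s+4)) = lim_{s→0} 14/(s+4) = 14/4 = 7/2

Final answer: 7/2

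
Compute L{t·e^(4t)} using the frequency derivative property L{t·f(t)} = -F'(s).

L{e^(4t)} = 1/(s-4). By frequency derivative: L{t·e^(4t)} = -d/ds[1/(s-4)] = -(-1)/(s-4)² = 1/(s-4)²

Final answer: 1/(s-4)²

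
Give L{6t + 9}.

L{6t + 9} = 6·L{t} + 9·L{1} = 6/s² + 9/s

Final answer: 6/s² + 9/s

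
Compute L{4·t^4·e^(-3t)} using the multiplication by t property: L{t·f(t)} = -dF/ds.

Using L{t^n·e^(at)} = n!/(s-a)^(n+1), L{t^4·e^(-3t)} = 24/(s+3)^5, so L{4·t^4·e^(-3t)} = 4·24/(s+3)^5 = 96/(s+3)^5

Final answer: 96/(s+3)^5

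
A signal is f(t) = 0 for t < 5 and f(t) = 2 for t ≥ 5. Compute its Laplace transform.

f(t) = 2·u(t-5). L{u(t-5)} = e^(-5s)/s, so L{f(t)} = 2·e^(-5s)/s

Final answer: 2·e^(-5s)/s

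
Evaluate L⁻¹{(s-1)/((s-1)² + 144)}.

Using frequency shift: L⁻¹{(s-a)/((s-a)² + b²)} = e^(at)cos(bt). Here a=1, b=12

Final answer: e^t·cos(12t)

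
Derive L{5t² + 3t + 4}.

L{5t² + 3t + 4} = 5·2/s³ + 3/s² + 4/s = 10/s³ + 3/s² + 4/s

Final answer: 10/s³ + 3/s² + 4/s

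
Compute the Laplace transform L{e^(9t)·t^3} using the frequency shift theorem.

L{e^(at)·t^n} = n!/(s-a)^(n+1), so L{e^(9t)·t^3} = 6/(s-9)^4

Final answer: 6/(s-9)^4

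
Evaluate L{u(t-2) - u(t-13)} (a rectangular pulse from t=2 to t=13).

L{u(t-a)} = e^(-as)/s. L{u(t-2) - u(t-13)} = (e^(-2s) - e^(-13s))/s

Final answer: (e^(-2s) - e^(-13s))/s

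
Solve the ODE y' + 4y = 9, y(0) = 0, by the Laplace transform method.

sY + 4Y = 9/s. Y = 9/(s(s+4)). Partial fractions: Y = 9/4/s - 9/4/(s+4)

Final answer: y(t) = 9/4(1 - e^(-4t))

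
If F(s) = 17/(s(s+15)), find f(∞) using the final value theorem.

f(∞) = lim_{s→0} s·17/(s(s+15)) = lim_{s→0} 17/(s+15) = 17/15 = 17/15

Final answer: 17/15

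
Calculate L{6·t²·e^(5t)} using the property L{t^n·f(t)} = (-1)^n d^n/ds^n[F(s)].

L{e^(5t)} = 1/(s-5). d/ds[1/(s-5)] = -1/(s-5)². d²/ds²[1/(s-5)] = 2/(s-5)³. So L{t²·e^(5t)} = (-1)² · 2/(s-5)³ = 2/(s-5)³. Then L{6·t²·e^(5t)} = 6·2/(s-5)³ = 12/(s-5)³

Final answer: 12/(s-5)³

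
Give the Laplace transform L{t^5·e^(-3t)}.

L{t^n·e^(at)} = n!/(s-a)^(n+1), so L{t^5·e^(-3t)} = 120/(s+3)^6

Final answer: 120/(s+3)^6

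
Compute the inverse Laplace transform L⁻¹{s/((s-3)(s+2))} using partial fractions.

Using partial fractions, f(t) = (3e^(3t) + 2e^(-2t))/5

Final answer: (3e^(3t) + 2e^(-2t))/5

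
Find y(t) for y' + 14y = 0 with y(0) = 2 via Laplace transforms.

L{y'} + 14L{y} = 0. sY - 2 + 14Y = 0. Y(s+14) = 2. Y = 2/(s+14)

Final answer: y(t) = 2e^(-14t)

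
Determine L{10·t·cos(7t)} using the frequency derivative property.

L{cos(7t)} = s/(s² + 49). Derivative: d/ds[s/(s² + 49)] = [(s² + 49) - s·2s]/(s² + 49)² = (49 - s²)/(s² + 49)². So L{t·cos(7t)} = -F'(s) = (s² - 49)/(s² + 49)². Then L{10·t·cos(7t)} = 10·(s² - 49)/(s² + 49)²

Final answer: 10·(s² - 49)/(s² + 49)²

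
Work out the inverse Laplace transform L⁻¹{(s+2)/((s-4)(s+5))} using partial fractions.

Using partial fractions, f(t) = (6e^(4t) + 3e^(-5t))/9

Final answer: (6e^(4t) + 3e^(-5t))/9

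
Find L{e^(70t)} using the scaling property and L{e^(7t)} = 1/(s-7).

Using L{f(at)} = (1/a)F(s/a) with a=10 and f(t) = e^(7t): L{e^(70t)} = (1/10) · 1/((s/10)-7) = (1/10) · 10/(s-70) = 1/(s-70)

Final answer: 1/(s-70)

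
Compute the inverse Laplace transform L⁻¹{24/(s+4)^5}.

L⁻¹{n!/(s-a)^(n+1)} = t^n·e^(at) with n=4, a=-4. So L⁻¹{24/(s+4)^5} = t^4·e^(-4t)

Final answer: t^4·e^(-4t)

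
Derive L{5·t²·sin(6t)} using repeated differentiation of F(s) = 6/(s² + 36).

F(s) = 6/(s² + 36). F'(s) = -12s/(s² + 36)². F''(s) = -12(36 - 3s²)/(s² + 36)³ = (36s² - 432)/(s² + 36)³. So L{t²·sin(6t)} = (-1)² F''(s) = (36s² - 432)/(s² + 36)³. Then L{5·t²·sin(6t)} = 5·(36s² - 432)/(s² + 36)³ = (180s² - 2160)/(s² + 36)³

Final answer: (180s² - 2160)/(s² + 36)³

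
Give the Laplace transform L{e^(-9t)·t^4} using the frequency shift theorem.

L{e^(at)·t^n} = n!/(s-a)^(n+1), so L{e^(-9t)·t^4} = 24/(s+9)^5

Final answer: 24/(s+9)^5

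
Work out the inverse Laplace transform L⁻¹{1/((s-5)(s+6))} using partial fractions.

Decompose: A/(s-5) + B/(s+6). A = 1/11, B = -1/11. f(t) = (e^(5t) - e^(-6t))/11

Final answer: (e^(5t) - e^(-6t))/11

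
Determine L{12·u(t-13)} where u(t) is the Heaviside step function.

L{u(t-a)} = e^(-as)/s. Here a=13, so L{u(t-13)} = e^(-13s)/s, and L{12·u(t-13)} = 12·e^(-13s)/s

Final answer: 12·e^(-13s)/s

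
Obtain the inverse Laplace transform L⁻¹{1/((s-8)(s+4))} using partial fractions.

Decompose: A/(s-8) + B/(s+4). A = 1/12, B = -1/12. f(t) = (e^(8t) - e^(-4t))/12

Final answer: (e^(8t) - e^(-4t))/12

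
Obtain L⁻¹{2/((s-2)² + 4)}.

Form: b/((s-a)² + b²) → e^(at)sin(bt). With a=2, b=2

Final answer: e^(2t)·sin(2t)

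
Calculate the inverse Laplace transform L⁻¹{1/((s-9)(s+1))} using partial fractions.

Decompose: A/(s-9) + B/(s+1). A = 1/10, B = -1/10. f(t) = (e^(9t) - e^(-t))/10

Final answer: (e^(9t) - e^(-t))/10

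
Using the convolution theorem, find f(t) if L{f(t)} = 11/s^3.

11/s^3 = (11/s)·(1/s^2) = L{11}·L{t}. By convolution, f(t) = 11*t = ∫₀ᵗ 11·τ dτ = 11·t²/2

Final answer: 11·t²/2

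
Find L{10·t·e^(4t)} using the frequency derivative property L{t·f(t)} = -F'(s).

L{e^(4t)} = 1/(s-4). By frequency derivative: L{t·e^(4t)} = -d/ds[1/(s-4)] = -(-1)/(s-4)² = 1/(s-4)². Then L{10·t·e^(4t)} = 10·1/(s-4)² = 10/(s-4)²

Final answer: 10/(s-4)²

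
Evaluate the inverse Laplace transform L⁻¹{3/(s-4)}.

L⁻¹{1/(s-a)} = e^(at), so L⁻¹{1/(s-4)} = e^(4t), and L⁻¹{3/(s-4)} = 3·e^(4t)

Final answer: 3·e^(4t)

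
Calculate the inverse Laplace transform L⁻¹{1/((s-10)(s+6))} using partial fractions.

Decompose: A/(s-10) + B/(s+6). A = 1/16, B = -1/16. f(t) = (e^(10t) - e^(-6t))/16

Final answer: (e^(10t) - e^(-6t))/16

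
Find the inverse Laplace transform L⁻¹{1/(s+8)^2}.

L⁻¹{n!/(s-a)^(n+1)} = t^n·e^(at), so L⁻¹{1/(s+8)^2} = t·e^(-8t)

Final answer: t·e^(-8t)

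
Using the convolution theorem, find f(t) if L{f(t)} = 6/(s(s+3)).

6/(s(s+3)) = (6/s)·(1/(s+3)) = L{6}·L{e^(-3t)}. By convolution, f(t) = 6*e^(-3t) = ∫₀ᵗ 6·e^(-3τ) dτ = 6·(1 - e^(-3t))/3

Final answer: 6·(1 - e^(-3t))/3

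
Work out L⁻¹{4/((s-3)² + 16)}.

Form: b/((s-a)² + b²) → e^(at)sin(bt). With a=3, b=4

Final answer: e^(3t)·sin(4t)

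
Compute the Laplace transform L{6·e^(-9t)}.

L{e^(at)} = 1/(s-a), so L{e^(-9t)} = 1/(s+9). Then L{6·e^(-9t)} = 6/(s+9)

Final answer: 6/(s+9)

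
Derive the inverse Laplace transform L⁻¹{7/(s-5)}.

L⁻¹{1/(s-a)} = e^(at), so L⁻¹{1/(s-5)} = e^(5t), and L⁻¹{7/(s-5)} = 7·e^(5t)

Final answer: 7·e^(5t)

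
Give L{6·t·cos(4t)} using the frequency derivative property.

L{cos(4t)} = s/(s² + 16). Derivative: d/ds[s/(s² + 16)] = [(s² + 16) - s·2s]/(s² + 16)² = (16 - s²)/(s² + 16)². So L{t·cos(4t)} = -F'(s) = (s² - 16)/(s² + 16)². Then L{6·t·cos(4t)} = 6·(s² - 16)/(s² + 16)²

Final answer: 6·(s² - 16)/(s² + 16)²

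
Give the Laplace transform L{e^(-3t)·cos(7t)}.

L{e^(at)·cos(ωt)} = (s-a)/((s-a)² + ω²), so L{e^(-3t)·cos(7t)} = (s+3)/((s+3)² + 49)

Final answer: (s+3)/((s+3)² + 49)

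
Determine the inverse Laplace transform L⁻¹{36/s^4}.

L⁻¹{n!/s^(n+1)} = t^n with n=3. So L⁻¹{6/s^4} = t^3, and L⁻¹{36/s^4} = (36/6)·t^3 = 6·t^3

Final answer: 6·t^3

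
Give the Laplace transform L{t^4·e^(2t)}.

L{t^n·e^(at)} = n!/(s-a)^(n+1), so L{t^4·e^(2t)} = 24/(s-2)^5

Final answer: 24/(s-2)^5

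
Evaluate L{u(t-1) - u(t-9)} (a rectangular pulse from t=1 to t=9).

L{u(t-a)} = e^(-as)/s. L{u(t-1) - u(t-9)} = (e^(-s) - e^(-9s))/s

Final answer: (e^(-s) - e^(-9s))/s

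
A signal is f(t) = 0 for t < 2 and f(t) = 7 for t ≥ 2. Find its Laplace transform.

f(t) = 7·u(t-2). L{u(t-2)} = e^(-2s)/s, so L{f(t)} = 7·e^(-2s)/s

Final answer: 7·e^(-2s)/s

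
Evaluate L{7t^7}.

L{t^n} = n!/s^(n+1). So L{7t^7} = 7·7!/s^8 = 35280/s^8

Final answer: 35280/s^8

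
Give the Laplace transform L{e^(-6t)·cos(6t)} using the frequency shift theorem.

Frequency shift: L{e^(at)f(t)} = F(s-a). L{e^(-6t)·cos(6t)} = (s+6)/((s+6)² + 36)

Final answer: (s+6)/((s+6)² + 36)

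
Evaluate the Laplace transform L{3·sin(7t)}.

L{sin(ωt)} = ω/(s² + ω²), so L{sin(7t)} = 7/(s² + 49). Then L{3·sin(7t)} = 3·7/(s² + 49) = 21/(s² + 49)

Final answer: 21/(s² + 49)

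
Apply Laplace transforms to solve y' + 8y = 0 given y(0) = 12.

L{y'} + 8L{y} = 0. sY - 12 + 8Y = 0. Y(s+8) = 12. Y = 12/(s+8)

Final answer: y(t) = 12e^(-8t)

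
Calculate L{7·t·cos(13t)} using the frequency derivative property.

L{cos(13t)} = s/(s² + 169). Derivative: d/ds[s/(s² + 169)] = [(s² + 169) - s·2s]/(s² + 169)² = (169 - s²)/(s² + 169)². So L{t·cos(13t)} = -F'(s) = (s² - 169)/(s² + 169)². Then L{7·t·cos(13t)} = 7·(s² - 169)/(s² + 169)²

Final answer: 7·(s² - 169)/(s² + 169)²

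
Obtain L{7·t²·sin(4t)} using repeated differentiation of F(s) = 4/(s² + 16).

F(s) = 4/(s² + 16). F'(s) = -8s/(s² + 16)². F''(s) = -8(16 - 3s²)/(s² + 16)³ = (24s² - 128)/(s² + 16)³. So L{t²·sin(4t)} = (-1)² F''(s) = (24s² - 128)/(s² + 16)³. Then L{7·t²·sin(4t)} = 7·(24s² - 128)/(s² + 16)³ = (168s² - 896)/(s² + 16)³

Final answer: (168s² - 896)/(s² + 16)³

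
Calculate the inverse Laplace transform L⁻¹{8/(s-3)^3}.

L⁻¹{n!/(s-a)^(n+1)} = t^n·e^(at) with n=2, a=3. So L⁻¹{2/(s-3)^3} = t^2·e^(3t), and L⁻¹{8/(s-3)^3} = (8/2)·t^2·e^(3t) = 4·t^2·e^(3t)

Final answer: 4·t^2·e^(3t)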